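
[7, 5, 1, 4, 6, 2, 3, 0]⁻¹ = [7, 2, 5, 6, 3, 1, 4, 0]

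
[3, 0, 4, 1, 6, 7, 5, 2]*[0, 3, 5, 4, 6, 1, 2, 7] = [4, 0, 6, 3, 2, 7, 1, 5]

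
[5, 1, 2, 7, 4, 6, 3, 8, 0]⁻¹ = [8, 1, 2, 6, 4, 0, 5, 3, 7]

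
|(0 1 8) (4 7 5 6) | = 12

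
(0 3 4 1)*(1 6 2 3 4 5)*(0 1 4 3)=(0 3 5 4 6 2) 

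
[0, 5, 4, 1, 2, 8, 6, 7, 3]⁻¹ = [0, 3, 4, 8, 2, 1, 6, 7, 5]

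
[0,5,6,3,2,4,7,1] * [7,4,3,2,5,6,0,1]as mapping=[0→7,1→6,2→0,3→2,4→3,5→5,6→1,7→4]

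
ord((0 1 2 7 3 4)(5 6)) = 6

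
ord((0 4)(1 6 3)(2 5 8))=6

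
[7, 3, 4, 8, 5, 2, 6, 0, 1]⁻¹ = [7, 8, 5, 1, 2, 4, 6, 0, 3]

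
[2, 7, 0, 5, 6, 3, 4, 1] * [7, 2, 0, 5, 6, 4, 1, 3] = [0, 3, 7, 4, 1, 5, 6, 2]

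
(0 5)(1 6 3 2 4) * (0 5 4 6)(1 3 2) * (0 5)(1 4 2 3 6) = (0 2 1 5)(3 4 6)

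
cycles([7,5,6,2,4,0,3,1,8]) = (0 7 1 5) (2 6 3) 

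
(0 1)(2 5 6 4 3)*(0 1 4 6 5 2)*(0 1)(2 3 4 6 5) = (0 6 5 2 3 1)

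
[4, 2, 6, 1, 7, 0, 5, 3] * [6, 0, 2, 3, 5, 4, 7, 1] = [5, 2, 7, 0, 1, 6, 4, 3]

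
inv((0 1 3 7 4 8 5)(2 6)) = (0 5 8 4 7 3 1)(2 6)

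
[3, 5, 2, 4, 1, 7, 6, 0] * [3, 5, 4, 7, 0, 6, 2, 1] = [7, 6, 4, 0, 5, 1, 2, 3]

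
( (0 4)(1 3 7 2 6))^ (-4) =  (1 3 7 2 6)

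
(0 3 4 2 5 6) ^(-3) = (0 2) (3 5) (4 6) 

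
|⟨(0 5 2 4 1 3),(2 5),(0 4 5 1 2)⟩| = 720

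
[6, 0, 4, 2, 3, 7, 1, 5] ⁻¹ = [1, 6, 3, 4, 2, 7, 0, 5] 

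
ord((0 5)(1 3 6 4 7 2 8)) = 14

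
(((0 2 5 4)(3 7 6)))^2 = (0 5)(2 4)(3 6 7)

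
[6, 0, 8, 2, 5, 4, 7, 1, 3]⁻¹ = [1, 7, 3, 8, 5, 4, 0, 6, 2]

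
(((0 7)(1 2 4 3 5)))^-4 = (1 2 4 3 5)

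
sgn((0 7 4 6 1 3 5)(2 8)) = -1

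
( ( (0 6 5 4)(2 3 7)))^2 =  (0 5)(2 7 3)(4 6)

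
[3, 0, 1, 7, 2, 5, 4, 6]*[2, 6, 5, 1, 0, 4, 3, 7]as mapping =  [0→1, 1→2, 2→6, 3→7, 4→5, 5→4, 6→0, 7→3]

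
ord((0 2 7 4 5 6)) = 6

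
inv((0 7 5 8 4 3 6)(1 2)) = (0 6 3 4 8 5 7)(1 2)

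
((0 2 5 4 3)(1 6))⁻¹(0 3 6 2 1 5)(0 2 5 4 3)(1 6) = (0 1 5 6 4 2)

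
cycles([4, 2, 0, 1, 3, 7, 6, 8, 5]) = (0 4 3 1 2)(5 7 8)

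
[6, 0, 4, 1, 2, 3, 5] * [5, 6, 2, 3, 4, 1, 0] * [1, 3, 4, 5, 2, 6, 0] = [1, 6, 2, 0, 4, 5, 3]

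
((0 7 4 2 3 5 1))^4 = (0 3 7 5 4 1 2)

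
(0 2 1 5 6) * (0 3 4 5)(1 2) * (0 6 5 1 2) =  (0 2)(1 6 3 4)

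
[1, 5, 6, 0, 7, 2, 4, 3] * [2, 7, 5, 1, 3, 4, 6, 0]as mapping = [0→7, 1→4, 2→6, 3→2, 4→0, 5→5, 6→3, 7→1]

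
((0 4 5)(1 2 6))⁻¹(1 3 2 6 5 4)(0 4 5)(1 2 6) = (0 5 2 3 6 1)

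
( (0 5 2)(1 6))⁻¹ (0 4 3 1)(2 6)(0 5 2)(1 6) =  (0 1)(3 6 5 4)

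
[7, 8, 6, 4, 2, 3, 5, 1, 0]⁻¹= [8, 7, 4, 5, 3, 6, 2, 0, 1]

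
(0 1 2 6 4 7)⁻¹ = (0 7 4 6 2 1)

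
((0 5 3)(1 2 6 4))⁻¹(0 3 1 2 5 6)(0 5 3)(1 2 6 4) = (0 2 6 3 4 5)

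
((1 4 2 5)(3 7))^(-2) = (1 2)(4 5)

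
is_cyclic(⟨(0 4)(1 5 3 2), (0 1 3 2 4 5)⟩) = no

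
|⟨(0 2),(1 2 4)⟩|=24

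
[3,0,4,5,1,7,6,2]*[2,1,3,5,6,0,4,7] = [5,2,6,0,1,7,4,3]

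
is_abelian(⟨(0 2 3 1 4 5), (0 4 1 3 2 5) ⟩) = no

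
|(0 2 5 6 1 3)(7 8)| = 6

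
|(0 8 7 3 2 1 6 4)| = 8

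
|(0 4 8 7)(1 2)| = 4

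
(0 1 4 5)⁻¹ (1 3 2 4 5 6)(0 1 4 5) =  (0 6 4 3 2 5)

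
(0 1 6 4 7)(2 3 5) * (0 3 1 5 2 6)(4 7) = (0 5 6 7 3 2 1)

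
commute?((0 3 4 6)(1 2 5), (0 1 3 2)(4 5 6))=no:(0 3 4 6)(1 2 5)*(0 1 3 2)(4 5 6)=(0 2 6 1)(3 5), (0 1 3 2)(4 5 6)*(0 3 4 6)(1 2 5)=(0 2 3 5)(1 4)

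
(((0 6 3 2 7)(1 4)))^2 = (0 3 7 6 2)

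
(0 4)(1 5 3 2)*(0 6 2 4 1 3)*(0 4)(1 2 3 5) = (0 2 5 4 6 3)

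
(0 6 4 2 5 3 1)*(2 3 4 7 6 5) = (0 5 4 3 1)(6 7)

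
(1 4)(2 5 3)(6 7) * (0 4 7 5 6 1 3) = (0 4 3 2 6 5)(1 7)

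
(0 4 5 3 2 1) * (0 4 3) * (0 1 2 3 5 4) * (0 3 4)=(0 5 1 3 4)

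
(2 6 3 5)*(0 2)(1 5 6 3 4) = (0 2 3 6 4 1 5)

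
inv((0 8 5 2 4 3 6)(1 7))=(0 6 3 4 2 5 8)(1 7)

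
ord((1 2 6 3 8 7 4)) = 7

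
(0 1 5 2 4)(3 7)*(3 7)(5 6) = (0 1 6 5 2 4)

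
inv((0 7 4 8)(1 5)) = (0 8 4 7)(1 5)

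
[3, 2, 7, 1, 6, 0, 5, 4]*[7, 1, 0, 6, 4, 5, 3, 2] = [6, 0, 2, 1, 3, 7, 5, 4]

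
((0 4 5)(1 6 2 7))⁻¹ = (0 5 4)(1 7 2 6)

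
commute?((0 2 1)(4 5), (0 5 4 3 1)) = no:(0 2 1)(4 5)*(0 5 4 3 1) = (0 2)(1 5 3), (0 5 4 3 1)*(0 2 1)(4 5) = (0 4 3)(1 2)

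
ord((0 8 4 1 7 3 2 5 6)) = 9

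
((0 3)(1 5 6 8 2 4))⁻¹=(0 3)(1 4 2 8 6 5)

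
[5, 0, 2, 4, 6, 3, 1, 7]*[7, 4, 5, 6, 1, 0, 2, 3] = [0, 7, 5, 1, 2, 6, 4, 3]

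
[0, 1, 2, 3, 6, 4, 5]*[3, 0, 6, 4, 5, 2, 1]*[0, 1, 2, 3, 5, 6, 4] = [3, 0, 4, 5, 1, 6, 2] 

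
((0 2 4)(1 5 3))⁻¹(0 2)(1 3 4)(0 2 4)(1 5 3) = (0 5 1)(2 4)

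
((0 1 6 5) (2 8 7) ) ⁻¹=(0 5 6 1) (2 7 8) 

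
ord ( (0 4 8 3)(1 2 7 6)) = 4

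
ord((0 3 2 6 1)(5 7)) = 10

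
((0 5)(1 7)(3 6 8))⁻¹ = (0 5)(1 7)(3 8 6)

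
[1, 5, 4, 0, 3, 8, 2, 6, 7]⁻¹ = [3, 0, 6, 4, 2, 1, 7, 8, 5]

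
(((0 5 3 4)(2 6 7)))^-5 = (0 4 3 5)(2 6 7)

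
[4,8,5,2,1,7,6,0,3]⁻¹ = [7,4,3,8,0,2,6,5,1]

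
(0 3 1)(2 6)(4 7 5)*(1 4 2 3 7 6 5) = (0 7 1)(2 5)(3 4 6)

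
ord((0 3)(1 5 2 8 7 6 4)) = 14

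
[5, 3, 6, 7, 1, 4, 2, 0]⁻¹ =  [7, 4, 6, 1, 5, 0, 2, 3]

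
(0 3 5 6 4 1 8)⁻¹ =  (0 8 1 4 6 5 3)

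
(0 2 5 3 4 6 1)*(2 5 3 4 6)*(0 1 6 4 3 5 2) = (0 2 5 3 4)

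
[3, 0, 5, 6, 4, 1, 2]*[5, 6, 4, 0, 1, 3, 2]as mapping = [0→0, 1→5, 2→3, 3→2, 4→1, 5→6, 6→4]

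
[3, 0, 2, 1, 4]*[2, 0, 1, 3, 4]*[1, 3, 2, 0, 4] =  [0, 2, 3, 1, 4]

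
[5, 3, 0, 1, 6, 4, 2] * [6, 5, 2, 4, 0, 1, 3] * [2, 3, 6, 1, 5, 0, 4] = [3, 5, 4, 0, 1, 2, 6]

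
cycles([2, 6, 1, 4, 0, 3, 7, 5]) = (0 2 1 6 7 5 3 4)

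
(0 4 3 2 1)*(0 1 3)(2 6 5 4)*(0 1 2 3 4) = (0 3 6 5)(1 2 4)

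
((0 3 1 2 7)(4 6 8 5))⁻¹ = (0 7 2 1 3)(4 5 8 6)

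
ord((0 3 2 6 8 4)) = 6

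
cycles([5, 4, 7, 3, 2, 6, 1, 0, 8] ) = (0 5 6 1 4 2 7)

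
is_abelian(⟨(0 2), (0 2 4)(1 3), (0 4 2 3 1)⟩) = no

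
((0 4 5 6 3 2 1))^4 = (0 3 4 2 5 1 6)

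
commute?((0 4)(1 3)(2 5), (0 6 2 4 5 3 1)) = no:(0 4)(1 3)(2 5) * (0 6 2 4 5 3 1) = (0 5 4 6 2 3), (0 6 2 4 5 3 1) * (0 4)(1 3)(2 5) = (0 6 5 1 4 2)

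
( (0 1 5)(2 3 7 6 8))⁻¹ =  (0 5 1)(2 8 6 7 3)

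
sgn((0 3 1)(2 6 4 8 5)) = 1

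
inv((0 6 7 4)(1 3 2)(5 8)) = (0 4 7 6)(1 2 3)(5 8)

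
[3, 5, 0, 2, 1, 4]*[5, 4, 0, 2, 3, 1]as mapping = [0→2, 1→1, 2→5, 3→0, 4→4, 5→3]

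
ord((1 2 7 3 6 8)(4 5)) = 6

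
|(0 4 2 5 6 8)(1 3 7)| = 6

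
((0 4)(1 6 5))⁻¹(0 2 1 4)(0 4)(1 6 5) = (0 4 2 6)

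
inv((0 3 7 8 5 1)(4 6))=(0 1 5 8 7 3)(4 6)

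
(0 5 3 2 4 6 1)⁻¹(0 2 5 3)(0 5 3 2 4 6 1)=(2 5 4 3)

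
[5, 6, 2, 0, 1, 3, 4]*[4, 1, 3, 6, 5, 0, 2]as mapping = [0→0, 1→2, 2→3, 3→4, 4→1, 5→6, 6→5]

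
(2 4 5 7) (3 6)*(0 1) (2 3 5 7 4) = (0 1) (3 6 5 4 7) 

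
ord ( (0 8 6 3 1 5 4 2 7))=9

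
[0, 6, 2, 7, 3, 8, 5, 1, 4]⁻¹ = [0, 7, 2, 4, 8, 6, 1, 3, 5]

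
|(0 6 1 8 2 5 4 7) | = 8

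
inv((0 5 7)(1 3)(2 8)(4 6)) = (0 7 5)(1 3)(2 8)(4 6)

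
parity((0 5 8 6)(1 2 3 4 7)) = odd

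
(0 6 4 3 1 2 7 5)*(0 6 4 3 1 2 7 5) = (0 4 1 7)(2 5 6 3)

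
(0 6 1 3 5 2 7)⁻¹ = (0 7 2 5 3 1 6)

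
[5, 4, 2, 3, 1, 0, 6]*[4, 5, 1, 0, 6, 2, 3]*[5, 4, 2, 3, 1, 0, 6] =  [2, 6, 4, 5, 0, 1, 3]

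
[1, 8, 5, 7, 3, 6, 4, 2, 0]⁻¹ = [8, 0, 7, 4, 6, 2, 5, 3, 1]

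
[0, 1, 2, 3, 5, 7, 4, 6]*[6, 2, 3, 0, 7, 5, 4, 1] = [6, 2, 3, 0, 5, 1, 7, 4]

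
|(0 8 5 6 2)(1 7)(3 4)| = 10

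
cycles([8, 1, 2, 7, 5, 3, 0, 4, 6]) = (0 8 6)(3 7 4 5)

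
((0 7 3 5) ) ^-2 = (0 3) (5 7) 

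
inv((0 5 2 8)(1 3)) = (0 8 2 5)(1 3)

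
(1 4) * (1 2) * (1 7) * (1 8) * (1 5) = (1 4 2 7 8 5)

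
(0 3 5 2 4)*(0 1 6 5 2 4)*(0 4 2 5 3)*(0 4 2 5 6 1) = (0 4)(3 6)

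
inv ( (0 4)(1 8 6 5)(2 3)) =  (0 4)(1 5 6 8)(2 3)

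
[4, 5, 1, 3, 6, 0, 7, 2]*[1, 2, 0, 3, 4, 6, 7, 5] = [4, 6, 2, 3, 7, 1, 5, 0]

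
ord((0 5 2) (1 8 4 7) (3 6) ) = 12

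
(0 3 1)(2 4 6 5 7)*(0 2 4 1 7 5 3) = (1 2)(3 7 4 6)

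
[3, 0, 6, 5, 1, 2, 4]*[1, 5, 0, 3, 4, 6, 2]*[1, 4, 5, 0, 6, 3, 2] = [0, 4, 5, 2, 3, 1, 6]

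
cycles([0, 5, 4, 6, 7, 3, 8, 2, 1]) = (1 5 3 6 8)(2 4 7)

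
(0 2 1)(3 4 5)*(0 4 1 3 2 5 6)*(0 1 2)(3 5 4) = (0 4 6 1 3 2 5)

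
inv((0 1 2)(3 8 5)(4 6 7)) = (0 2 1)(3 5 8)(4 7 6)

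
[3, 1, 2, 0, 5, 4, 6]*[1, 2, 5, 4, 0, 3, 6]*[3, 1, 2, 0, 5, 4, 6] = [5, 2, 4, 1, 0, 3, 6]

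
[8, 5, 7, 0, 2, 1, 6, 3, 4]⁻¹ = [3, 5, 4, 7, 8, 1, 6, 2, 0]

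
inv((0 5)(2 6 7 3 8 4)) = (0 5)(2 4 8 3 7 6)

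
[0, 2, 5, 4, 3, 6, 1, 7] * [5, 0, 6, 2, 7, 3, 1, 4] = [5, 6, 3, 7, 2, 1, 0, 4]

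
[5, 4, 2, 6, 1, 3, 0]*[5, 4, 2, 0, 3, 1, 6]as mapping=[0→1, 1→3, 2→2, 3→6, 4→4, 5→0, 6→5]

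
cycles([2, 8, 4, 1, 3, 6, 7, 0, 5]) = (0 2 4 3 1 8 5 6 7)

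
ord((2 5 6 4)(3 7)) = 4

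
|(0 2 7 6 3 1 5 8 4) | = 9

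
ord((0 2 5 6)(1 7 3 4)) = 4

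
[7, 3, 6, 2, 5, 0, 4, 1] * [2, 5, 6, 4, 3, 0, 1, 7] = [7, 4, 1, 6, 0, 2, 3, 5]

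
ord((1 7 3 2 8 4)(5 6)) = 6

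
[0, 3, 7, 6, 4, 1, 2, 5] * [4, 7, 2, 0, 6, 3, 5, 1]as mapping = [0→4, 1→0, 2→1, 3→5, 4→6, 5→7, 6→2, 7→3]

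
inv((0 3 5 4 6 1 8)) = (0 8 1 6 4 5 3)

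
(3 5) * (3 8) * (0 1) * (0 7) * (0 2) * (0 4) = (0 1 7 2 4)(3 5 8)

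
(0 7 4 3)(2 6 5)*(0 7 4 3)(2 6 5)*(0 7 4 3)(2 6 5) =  (0 3 4 7)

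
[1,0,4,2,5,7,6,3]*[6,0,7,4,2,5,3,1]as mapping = [0→0,1→6,2→2,3→7,4→5,5→1,6→3,7→4]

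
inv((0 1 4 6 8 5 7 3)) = (0 3 7 5 8 6 4 1)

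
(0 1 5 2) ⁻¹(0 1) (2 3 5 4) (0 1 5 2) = (0 3 2 4) (1 5) 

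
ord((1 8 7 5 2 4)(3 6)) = 6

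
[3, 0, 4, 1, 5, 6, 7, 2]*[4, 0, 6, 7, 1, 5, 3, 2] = [7, 4, 1, 0, 5, 3, 2, 6]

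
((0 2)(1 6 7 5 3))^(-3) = (0 2)(1 7 3 6 5)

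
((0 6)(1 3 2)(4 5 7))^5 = (0 6)(1 2 3)(4 7 5)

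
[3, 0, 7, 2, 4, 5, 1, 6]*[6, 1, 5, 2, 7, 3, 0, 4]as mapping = [0→2, 1→6, 2→4, 3→5, 4→7, 5→3, 6→1, 7→0]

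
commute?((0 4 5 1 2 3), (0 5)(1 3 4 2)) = no:(0 4 5 1 2 3)*(0 5)(1 3 4 2) = (0 2 4)(3 5), (0 5)(1 3 4 2)*(0 4 5 1 2 3) = (0 1)(3 5 4)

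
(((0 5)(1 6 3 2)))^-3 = (0 5)(1 6 3 2)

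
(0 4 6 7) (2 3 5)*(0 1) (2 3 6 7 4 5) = (0 5 3 2 6 4 7 1) 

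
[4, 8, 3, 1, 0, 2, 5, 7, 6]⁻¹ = [4, 3, 5, 2, 0, 6, 8, 7, 1]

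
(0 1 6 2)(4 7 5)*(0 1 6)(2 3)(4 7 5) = (0 6 3 2 1)(4 5 7)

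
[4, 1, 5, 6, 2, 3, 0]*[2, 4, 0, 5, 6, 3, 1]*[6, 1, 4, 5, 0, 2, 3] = [3, 0, 5, 1, 6, 2, 4]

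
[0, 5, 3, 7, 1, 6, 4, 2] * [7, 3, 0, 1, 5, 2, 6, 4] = [7, 2, 1, 4, 3, 6, 5, 0]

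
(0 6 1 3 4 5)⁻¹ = (0 5 4 3 1 6)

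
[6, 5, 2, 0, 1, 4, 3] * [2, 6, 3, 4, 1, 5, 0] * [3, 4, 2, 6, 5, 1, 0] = [3, 1, 6, 2, 0, 4, 5]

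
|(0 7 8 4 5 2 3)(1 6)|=14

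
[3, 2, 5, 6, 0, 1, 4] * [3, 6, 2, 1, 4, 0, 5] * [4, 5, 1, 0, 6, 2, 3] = [5, 1, 4, 2, 0, 3, 6]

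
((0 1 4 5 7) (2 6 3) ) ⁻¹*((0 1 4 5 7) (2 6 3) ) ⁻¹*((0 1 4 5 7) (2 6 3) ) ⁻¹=(0 4 7 1 5) 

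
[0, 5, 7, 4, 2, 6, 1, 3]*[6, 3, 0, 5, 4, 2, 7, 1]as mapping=[0→6, 1→2, 2→1, 3→4, 4→0, 5→7, 6→3, 7→5]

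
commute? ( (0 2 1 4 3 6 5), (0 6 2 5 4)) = no: (0 2 1 4 3 6 5) * (0 6 2 5 4) = (0 5 6 4 3 2 1), (0 6 2 5 4) * (0 2 1 4 3 6 5) = (0 5 3 6 1 4 2)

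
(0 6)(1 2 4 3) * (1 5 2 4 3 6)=(0 1 4 6)(2 3 5)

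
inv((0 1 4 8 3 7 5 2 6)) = (0 6 2 5 7 3 8 4 1)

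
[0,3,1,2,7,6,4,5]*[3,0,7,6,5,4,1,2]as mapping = [0→3,1→6,2→0,3→7,4→2,5→1,6→5,7→4]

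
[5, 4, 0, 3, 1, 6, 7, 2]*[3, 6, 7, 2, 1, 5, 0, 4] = [5, 1, 3, 2, 6, 0, 4, 7]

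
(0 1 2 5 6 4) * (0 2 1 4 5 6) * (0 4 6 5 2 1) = (0 6 2 5 4 1) 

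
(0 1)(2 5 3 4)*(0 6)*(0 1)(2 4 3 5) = (1 6)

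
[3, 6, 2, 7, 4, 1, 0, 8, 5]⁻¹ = [6, 5, 2, 0, 4, 8, 1, 3, 7]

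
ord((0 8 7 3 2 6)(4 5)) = 6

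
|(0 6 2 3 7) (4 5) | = 10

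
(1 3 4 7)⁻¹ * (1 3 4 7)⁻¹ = (1 4)(3 7)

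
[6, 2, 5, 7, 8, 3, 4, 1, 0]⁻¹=[8, 7, 1, 5, 6, 2, 0, 3, 4]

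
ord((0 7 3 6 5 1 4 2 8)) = 9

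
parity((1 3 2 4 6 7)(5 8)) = even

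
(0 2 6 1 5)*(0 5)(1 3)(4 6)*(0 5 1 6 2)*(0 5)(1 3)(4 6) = (0 5 3 4 2 6 1)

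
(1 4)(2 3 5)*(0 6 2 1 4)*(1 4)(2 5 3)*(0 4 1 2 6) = (1 4 2 6 5)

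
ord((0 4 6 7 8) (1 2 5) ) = 15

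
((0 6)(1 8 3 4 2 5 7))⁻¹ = (0 6)(1 7 5 2 4 3 8)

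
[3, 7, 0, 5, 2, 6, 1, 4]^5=[7, 3, 1, 4, 6, 2, 0, 5]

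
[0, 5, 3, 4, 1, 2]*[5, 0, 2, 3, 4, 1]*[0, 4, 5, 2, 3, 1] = [1, 4, 2, 3, 0, 5]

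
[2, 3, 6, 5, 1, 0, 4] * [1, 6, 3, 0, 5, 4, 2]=[3, 0, 2, 4, 6, 1, 5]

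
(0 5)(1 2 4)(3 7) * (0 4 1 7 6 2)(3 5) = (0 3 6 2 1)(4 7 5)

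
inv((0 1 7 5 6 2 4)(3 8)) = (0 4 2 6 5 7 1)(3 8)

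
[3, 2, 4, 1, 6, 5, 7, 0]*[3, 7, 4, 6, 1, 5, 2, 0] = [6, 4, 1, 7, 2, 5, 0, 3]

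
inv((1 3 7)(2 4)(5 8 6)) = (1 7 3)(2 4)(5 6 8)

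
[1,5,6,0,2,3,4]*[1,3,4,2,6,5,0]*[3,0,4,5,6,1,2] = [5,1,3,0,6,4,2]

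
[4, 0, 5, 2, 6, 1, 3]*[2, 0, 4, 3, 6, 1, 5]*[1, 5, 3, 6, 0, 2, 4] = [4, 3, 5, 0, 2, 1, 6]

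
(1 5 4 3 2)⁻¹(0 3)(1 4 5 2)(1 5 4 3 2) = (0 2)(1 5 3 4)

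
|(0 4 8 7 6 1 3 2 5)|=9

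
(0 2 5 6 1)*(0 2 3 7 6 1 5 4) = (0 3 7 6 5 1 2 4)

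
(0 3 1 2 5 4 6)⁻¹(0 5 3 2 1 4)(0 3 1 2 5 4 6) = (1 5 2 6 3 4)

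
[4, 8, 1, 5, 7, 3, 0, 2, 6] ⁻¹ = [6, 2, 7, 5, 0, 3, 8, 4, 1] 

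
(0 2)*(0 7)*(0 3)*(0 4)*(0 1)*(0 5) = (0 2 7 3 4 1 5)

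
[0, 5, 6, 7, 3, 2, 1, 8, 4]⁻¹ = [0, 6, 5, 4, 8, 1, 2, 3, 7]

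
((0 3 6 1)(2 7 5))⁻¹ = (0 1 6 3)(2 5 7)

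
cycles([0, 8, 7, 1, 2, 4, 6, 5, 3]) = (1 8 3)(2 7 5 4)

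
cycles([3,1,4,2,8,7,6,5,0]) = (0 3 2 4 8)(5 7)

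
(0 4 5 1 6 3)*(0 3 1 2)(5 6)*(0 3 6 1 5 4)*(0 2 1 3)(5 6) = (0 2)(1 4 3 5)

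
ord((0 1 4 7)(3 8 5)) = 12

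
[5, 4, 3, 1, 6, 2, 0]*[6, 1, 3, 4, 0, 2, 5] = [2, 0, 4, 1, 5, 3, 6]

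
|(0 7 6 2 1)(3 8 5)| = 15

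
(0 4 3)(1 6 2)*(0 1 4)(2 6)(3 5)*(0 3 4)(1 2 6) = (0 3 2)(1 6)(4 5)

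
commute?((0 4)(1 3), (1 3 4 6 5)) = no:(0 4)(1 3) * (1 3 4 6 5) = (0 6 5 1 4), (1 3 4 6 5) * (0 4)(1 3) = (0 4 6 5 3)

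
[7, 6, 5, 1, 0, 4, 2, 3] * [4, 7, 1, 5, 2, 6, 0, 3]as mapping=[0→3, 1→0, 2→6, 3→7, 4→4, 5→2, 6→1, 7→5]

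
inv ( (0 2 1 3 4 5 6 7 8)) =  (0 8 7 6 5 4 3 1 2)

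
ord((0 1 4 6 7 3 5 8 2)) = 9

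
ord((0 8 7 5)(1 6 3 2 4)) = 20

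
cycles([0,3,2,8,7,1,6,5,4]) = (1 3 8 4 7 5)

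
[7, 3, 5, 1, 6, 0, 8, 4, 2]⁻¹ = [5, 3, 8, 1, 7, 2, 4, 0, 6]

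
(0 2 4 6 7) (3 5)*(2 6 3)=(0 6 7) (2 4 3 5) 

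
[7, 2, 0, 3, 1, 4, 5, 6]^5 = [1, 5, 4, 3, 6, 7, 0, 2]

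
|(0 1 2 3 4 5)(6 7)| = 6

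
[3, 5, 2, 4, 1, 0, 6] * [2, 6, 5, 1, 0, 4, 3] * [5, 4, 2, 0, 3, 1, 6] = [4, 3, 1, 5, 6, 2, 0]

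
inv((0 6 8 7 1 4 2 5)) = (0 5 2 4 1 7 8 6)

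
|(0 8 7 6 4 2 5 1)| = 8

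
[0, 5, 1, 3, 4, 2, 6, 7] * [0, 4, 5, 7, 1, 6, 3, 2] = [0, 6, 4, 7, 1, 5, 3, 2]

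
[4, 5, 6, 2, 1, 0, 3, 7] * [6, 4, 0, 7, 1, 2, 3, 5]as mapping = [0→1, 1→2, 2→3, 3→0, 4→4, 5→6, 6→7, 7→5]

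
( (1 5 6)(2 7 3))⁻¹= (1 6 5)(2 3 7)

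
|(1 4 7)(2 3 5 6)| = 12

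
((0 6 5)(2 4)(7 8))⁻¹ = (0 5 6)(2 4)(7 8)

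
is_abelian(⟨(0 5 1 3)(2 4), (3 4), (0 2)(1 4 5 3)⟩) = no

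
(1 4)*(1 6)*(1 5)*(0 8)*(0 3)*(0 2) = (0 8 3 2)(1 4 6 5)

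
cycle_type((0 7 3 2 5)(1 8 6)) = 3.5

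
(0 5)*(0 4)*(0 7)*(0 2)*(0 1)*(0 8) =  (0 5 4 7 2 1 8)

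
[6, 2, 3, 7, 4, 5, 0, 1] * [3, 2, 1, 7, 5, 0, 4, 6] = [4, 1, 7, 6, 5, 0, 3, 2]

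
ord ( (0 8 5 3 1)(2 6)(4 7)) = 10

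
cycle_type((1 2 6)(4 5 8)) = 3^2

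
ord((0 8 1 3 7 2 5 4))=8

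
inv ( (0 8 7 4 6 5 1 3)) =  (0 3 1 5 6 4 7 8)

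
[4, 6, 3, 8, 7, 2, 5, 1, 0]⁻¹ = [8, 7, 5, 2, 0, 6, 1, 4, 3]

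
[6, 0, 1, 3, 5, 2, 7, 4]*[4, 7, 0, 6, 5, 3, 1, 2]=[1, 4, 7, 6, 3, 0, 2, 5]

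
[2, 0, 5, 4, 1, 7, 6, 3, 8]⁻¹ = [1, 4, 0, 7, 3, 2, 6, 5, 8]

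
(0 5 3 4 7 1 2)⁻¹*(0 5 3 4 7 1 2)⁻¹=(0 1 4 5 2 7 3)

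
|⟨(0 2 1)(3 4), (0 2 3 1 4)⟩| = 120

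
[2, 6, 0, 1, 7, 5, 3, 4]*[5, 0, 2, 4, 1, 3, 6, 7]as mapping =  [0→2, 1→6, 2→5, 3→0, 4→7, 5→3, 6→4, 7→1]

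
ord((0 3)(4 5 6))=6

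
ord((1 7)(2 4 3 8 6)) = 10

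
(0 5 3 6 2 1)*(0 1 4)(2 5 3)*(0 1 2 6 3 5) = (0 5 6)(1 2 4)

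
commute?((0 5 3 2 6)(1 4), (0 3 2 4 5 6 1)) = no:(0 5 3 2 6)(1 4)*(0 3 2 4 5 6 1) = (0 6 3 4)(1 5 2), (0 3 2 4 5 6 1)*(0 5 3 2 6)(1 4) = (0 2 1 5)(3 6 4)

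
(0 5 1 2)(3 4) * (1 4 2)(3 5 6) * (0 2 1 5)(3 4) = (0 6 4)(1 5 3)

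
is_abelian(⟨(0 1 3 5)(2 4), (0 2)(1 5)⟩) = no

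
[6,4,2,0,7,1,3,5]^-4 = [3,1,2,6,4,5,0,7]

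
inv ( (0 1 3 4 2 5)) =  (0 5 2 4 3 1)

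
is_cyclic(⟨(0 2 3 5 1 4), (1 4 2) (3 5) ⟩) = no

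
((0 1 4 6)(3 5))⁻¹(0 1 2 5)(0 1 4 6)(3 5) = (1 4 2 3)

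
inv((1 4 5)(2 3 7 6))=(1 5 4)(2 6 7 3)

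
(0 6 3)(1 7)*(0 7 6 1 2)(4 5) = (0 1 6 3 7 2)(4 5)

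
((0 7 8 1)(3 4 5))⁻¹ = (0 1 8 7)(3 5 4)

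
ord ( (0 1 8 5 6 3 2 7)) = 8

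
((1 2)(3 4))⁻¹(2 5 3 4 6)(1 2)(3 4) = (1 5 4 3 6)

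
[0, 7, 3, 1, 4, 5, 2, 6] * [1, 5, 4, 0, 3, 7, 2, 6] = [1, 6, 0, 5, 3, 7, 4, 2]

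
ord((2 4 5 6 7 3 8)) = 7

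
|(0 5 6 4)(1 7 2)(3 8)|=12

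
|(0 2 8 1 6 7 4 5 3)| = 9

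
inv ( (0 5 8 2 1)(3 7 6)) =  (0 1 2 8 5)(3 6 7)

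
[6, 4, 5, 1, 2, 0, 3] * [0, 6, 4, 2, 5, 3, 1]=[1, 5, 3, 6, 4, 0, 2]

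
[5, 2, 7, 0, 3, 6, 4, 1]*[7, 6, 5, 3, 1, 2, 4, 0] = [2, 5, 0, 7, 3, 4, 1, 6]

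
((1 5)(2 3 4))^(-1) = (1 5)(2 4 3)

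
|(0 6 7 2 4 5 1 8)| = 8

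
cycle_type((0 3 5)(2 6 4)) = 3^2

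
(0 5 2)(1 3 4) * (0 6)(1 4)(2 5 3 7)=(0 3 1 7 2 6)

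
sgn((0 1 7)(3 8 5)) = 1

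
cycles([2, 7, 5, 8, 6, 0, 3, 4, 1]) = (0 2 5)(1 7 4 6 3 8)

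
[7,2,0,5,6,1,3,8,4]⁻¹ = [2,5,1,6,8,3,4,0,7]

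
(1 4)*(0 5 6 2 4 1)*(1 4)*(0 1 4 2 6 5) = (1 2 4)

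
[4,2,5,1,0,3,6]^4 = [0,1,2,3,4,5,6]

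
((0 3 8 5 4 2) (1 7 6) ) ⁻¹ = (0 2 4 5 8 3) (1 6 7) 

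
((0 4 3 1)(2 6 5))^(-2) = (0 3)(1 4)(2 6 5)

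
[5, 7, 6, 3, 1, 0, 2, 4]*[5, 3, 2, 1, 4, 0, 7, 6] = [0, 6, 7, 1, 3, 5, 2, 4]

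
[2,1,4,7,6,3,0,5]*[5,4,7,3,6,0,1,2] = [7,4,6,2,1,3,5,0]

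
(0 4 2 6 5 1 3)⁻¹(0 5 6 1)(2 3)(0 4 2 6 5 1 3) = (0 6)(1 5 3 4)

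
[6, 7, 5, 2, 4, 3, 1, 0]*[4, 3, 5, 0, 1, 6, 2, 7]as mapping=[0→2, 1→7, 2→6, 3→5, 4→1, 5→0, 6→3, 7→4]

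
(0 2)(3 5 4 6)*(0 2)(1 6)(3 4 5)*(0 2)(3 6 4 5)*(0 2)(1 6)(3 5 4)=(1 3)(4 6)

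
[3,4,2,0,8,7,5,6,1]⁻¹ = [3,8,2,0,1,6,7,5,4]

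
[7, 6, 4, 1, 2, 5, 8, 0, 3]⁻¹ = [7, 3, 4, 8, 2, 5, 1, 0, 6]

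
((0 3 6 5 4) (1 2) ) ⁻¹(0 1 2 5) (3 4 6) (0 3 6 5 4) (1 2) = (0 5 6) (1 4 3 2) 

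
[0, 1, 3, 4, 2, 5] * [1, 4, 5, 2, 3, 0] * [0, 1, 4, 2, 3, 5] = [1, 3, 4, 2, 5, 0]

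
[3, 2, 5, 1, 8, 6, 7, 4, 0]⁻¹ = [8, 3, 1, 0, 7, 2, 5, 6, 4]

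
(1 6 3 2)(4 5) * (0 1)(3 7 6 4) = (0 1 4 5 3 2)(6 7)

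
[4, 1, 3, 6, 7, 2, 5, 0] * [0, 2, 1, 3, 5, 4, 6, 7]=[5, 2, 3, 6, 7, 1, 4, 0]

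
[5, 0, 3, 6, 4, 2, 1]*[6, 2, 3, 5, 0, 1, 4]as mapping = [0→1, 1→6, 2→5, 3→4, 4→0, 5→3, 6→2]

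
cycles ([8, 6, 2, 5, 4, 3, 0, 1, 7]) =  (0 8 7 1 6)(3 5)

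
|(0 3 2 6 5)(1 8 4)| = 15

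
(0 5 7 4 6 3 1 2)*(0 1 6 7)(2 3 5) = (0 2 1 3 6 5)(4 7)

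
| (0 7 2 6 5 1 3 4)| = 8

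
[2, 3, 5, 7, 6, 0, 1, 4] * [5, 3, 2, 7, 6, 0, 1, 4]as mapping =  [0→2, 1→7, 2→0, 3→4, 4→1, 5→5, 6→3, 7→6]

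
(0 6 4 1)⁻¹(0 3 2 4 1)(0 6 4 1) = (0 6 3 2 1)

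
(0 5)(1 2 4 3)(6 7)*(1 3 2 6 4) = (0 5)(1 6 7 4 2)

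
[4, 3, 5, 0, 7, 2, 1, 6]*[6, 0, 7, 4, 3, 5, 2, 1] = [3, 4, 5, 6, 1, 7, 0, 2]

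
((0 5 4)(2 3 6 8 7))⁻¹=(0 4 5)(2 7 8 6 3)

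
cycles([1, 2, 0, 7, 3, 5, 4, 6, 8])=(0 1 2) (3 7 6 4) 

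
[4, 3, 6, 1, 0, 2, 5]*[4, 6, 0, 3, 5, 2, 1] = [5, 3, 1, 6, 4, 0, 2]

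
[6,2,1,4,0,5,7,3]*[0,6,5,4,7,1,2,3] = [2,5,6,7,0,1,3,4]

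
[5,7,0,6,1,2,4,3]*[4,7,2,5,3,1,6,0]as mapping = [0→1,1→0,2→4,3→6,4→7,5→2,6→3,7→5]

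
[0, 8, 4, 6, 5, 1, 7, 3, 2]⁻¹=[0, 5, 8, 7, 2, 4, 3, 6, 1]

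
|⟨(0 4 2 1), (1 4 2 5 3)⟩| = 720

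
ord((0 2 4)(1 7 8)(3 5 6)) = 3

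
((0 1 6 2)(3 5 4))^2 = (0 6)(1 2)(3 4 5)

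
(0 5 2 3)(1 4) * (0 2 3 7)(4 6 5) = (0 4 1 6 5 3 2 7)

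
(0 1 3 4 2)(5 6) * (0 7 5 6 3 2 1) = (1 2 7 5 3 4)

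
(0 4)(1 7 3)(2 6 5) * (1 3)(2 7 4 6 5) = (0 6 2 5 7 1 4)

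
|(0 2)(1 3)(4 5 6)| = 6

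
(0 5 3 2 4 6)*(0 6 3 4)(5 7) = (0 7 5 4 3 2)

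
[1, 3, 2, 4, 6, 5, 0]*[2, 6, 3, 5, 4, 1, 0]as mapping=[0→6, 1→5, 2→3, 3→4, 4→0, 5→1, 6→2]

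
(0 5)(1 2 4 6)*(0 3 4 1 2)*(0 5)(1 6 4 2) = (1 5 3 2 6)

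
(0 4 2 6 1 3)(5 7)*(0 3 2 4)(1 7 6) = (1 2)(5 6 7)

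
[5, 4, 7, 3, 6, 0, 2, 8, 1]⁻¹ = [5, 8, 6, 3, 1, 0, 4, 2, 7]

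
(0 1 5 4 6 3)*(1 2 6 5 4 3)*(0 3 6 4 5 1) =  (0 2 4 1 5 6)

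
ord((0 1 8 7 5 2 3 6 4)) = 9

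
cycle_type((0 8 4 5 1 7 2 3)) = 8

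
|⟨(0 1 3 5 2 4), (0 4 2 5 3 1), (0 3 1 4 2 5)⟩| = 720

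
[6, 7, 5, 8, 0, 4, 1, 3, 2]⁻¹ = [4, 6, 8, 7, 5, 2, 0, 1, 3]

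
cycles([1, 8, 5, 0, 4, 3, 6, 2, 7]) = (0 1 8 7 2 5 3)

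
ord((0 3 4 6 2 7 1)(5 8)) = 14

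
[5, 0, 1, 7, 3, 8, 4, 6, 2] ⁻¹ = [1, 2, 8, 4, 6, 0, 7, 3, 5] 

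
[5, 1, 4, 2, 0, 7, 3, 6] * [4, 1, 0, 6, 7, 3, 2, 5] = [3, 1, 7, 0, 4, 5, 6, 2]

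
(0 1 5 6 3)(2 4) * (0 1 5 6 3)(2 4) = (0 5 3 1 6)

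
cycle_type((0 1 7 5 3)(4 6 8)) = 3.5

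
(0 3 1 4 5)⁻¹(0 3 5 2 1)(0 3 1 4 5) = (0 2 4 3 1)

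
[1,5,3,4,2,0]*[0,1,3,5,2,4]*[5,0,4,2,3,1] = [0,3,1,4,2,5]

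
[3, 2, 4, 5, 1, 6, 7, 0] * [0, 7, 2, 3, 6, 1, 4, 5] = [3, 2, 6, 1, 7, 4, 5, 0]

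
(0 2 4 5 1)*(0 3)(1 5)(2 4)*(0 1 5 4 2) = (0 2)(1 3)(4 5)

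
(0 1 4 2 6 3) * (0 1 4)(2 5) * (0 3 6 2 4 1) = (0 1 3)(4 5)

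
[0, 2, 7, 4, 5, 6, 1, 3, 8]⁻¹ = [0, 6, 1, 7, 3, 4, 5, 2, 8]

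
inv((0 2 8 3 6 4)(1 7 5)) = (0 4 6 3 8 2)(1 5 7)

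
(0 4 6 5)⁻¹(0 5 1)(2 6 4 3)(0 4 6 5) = (0 1 4)(2 5 6 3)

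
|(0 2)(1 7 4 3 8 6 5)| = 14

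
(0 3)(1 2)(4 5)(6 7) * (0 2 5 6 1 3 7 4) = (0 7 1 5)(2 3)(4 6)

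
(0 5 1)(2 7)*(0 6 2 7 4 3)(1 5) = (0 1 6 2 4 3)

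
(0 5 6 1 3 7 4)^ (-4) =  (0 1 4 6 7 5 3)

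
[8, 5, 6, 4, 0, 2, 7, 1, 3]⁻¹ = [4, 7, 5, 8, 3, 1, 2, 6, 0]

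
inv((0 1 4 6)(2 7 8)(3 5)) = (0 6 4 1)(2 8 7)(3 5)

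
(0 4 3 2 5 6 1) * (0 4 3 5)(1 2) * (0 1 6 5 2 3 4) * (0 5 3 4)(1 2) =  (1 5 3 6 4)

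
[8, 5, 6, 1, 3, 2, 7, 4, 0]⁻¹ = [8, 3, 5, 4, 7, 1, 2, 6, 0]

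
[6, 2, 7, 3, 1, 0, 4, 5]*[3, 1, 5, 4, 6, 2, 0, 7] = [0, 5, 7, 4, 1, 3, 6, 2]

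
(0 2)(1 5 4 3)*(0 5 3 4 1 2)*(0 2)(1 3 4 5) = (0 2 1 4 5 3)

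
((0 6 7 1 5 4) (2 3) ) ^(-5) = (0 6 7 1 5 4) (2 3) 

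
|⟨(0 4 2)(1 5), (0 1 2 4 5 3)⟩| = 720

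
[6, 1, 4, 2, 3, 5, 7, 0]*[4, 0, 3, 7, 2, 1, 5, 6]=[5, 0, 2, 3, 7, 1, 6, 4]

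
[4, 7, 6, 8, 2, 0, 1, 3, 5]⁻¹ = [5, 6, 4, 7, 0, 8, 2, 1, 3]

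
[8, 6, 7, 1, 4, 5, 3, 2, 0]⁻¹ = [8, 3, 7, 6, 4, 5, 1, 2, 0]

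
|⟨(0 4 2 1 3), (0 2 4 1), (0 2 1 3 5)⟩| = 720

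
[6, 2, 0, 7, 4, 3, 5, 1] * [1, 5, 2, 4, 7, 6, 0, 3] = [0, 2, 1, 3, 7, 4, 6, 5]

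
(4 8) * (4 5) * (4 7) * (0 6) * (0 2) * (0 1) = (0 6 2 1)(4 8 5 7)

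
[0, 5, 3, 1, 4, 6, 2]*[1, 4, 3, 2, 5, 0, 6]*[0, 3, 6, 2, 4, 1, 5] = [3, 0, 6, 4, 1, 5, 2]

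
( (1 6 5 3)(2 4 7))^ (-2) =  (1 5)(2 4 7)(3 6)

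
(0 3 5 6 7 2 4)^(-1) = (0 4 2 7 6 5 3)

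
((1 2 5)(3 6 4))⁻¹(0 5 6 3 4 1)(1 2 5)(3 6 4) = (0 1 4 6 3 2)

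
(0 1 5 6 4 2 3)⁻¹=(0 3 2 4 6 5 1)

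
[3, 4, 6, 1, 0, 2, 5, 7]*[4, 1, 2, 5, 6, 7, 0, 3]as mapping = [0→5, 1→6, 2→0, 3→1, 4→4, 5→2, 6→7, 7→3]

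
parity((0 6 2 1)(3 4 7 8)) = even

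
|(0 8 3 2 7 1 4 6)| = 8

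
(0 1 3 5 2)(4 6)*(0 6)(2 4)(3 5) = (0 1 5 4)(2 6)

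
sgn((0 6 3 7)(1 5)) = 1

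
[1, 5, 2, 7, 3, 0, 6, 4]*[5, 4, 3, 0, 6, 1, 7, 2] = [4, 1, 3, 2, 0, 5, 7, 6]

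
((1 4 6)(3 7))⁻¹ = (1 6 4)(3 7)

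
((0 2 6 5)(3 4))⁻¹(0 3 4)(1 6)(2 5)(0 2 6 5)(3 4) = (0 6)(1 5)(2 4 3)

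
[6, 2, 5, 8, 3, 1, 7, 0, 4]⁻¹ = [7, 5, 1, 4, 8, 2, 0, 6, 3]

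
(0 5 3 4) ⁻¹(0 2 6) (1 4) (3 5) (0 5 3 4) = (0 1) (2 6 5) (3 4) 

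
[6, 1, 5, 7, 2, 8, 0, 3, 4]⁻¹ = [6, 1, 4, 7, 8, 2, 0, 3, 5]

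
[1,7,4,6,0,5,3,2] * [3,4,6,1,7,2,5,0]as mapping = [0→4,1→0,2→7,3→5,4→3,5→2,6→1,7→6]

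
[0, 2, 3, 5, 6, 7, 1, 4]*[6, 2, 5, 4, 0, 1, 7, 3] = [6, 5, 4, 1, 7, 3, 2, 0]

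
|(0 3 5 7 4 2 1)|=7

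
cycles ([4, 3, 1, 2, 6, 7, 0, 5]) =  (0 4 6) (1 3 2) (5 7) 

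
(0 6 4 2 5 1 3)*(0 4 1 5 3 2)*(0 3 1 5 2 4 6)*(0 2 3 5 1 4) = (0 2 4 5 3 6 1)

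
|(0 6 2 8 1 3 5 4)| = 8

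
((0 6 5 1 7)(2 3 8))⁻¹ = (0 7 1 5 6)(2 8 3)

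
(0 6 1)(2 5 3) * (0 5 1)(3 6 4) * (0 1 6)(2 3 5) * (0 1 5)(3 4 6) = (0 6 5 1 2 3 4)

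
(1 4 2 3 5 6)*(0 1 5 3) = (0 1 4 2)(5 6)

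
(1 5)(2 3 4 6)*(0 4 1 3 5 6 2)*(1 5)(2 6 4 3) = (0 3 5 2 1 4 6)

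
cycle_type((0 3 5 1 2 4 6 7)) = 8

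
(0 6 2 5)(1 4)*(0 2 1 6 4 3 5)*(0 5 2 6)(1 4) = (0 1 3 2 5 6 4)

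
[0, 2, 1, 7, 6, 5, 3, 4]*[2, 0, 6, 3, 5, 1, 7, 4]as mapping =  [0→2, 1→6, 2→0, 3→4, 4→7, 5→1, 6→3, 7→5]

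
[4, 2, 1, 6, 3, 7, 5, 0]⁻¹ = [7, 2, 1, 4, 0, 6, 3, 5]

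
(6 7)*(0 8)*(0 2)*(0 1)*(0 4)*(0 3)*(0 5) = (0 8 2 1 4 3 5)(6 7)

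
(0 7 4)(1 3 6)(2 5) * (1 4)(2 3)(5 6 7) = (0 5 3 7 1 2 6 4)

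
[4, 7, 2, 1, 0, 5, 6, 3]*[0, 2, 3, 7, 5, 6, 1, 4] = [5, 4, 3, 2, 0, 6, 1, 7]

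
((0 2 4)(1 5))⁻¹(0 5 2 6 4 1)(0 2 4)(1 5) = (0 5 2 1 4 6)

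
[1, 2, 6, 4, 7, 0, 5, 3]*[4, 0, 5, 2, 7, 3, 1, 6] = [0, 5, 1, 7, 6, 4, 3, 2]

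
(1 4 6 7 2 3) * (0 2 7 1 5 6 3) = (0 2)(1 4 3 5 6)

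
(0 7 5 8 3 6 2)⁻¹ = (0 2 6 3 8 5 7)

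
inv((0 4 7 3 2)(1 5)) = (0 2 3 7 4)(1 5)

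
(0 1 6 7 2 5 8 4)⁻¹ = (0 4 8 5 2 7 6 1)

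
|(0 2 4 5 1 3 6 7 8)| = 9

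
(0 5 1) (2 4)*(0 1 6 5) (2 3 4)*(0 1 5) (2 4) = (0 1 5 6) (2 4 3) 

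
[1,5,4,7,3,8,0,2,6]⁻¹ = [6,0,7,4,2,1,8,3,5]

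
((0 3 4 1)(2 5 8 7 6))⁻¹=(0 1 4 3)(2 6 7 8 5)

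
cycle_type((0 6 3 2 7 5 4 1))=8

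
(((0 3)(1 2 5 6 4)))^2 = (1 5 4 2 6)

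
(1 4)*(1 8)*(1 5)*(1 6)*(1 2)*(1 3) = (1 4 8 5 6 2 3)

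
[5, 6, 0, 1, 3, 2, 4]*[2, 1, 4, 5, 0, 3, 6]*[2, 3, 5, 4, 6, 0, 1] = [4, 1, 5, 3, 0, 6, 2]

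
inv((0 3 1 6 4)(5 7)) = (0 4 6 1 3)(5 7)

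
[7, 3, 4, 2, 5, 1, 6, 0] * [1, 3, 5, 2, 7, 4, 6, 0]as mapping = [0→0, 1→2, 2→7, 3→5, 4→4, 5→3, 6→6, 7→1]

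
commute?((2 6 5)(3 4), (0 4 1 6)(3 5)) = no:(2 6 5)(3 4) * (0 4 1 6)(3 5) = (0 4 5 2)(1 6 3), (0 4 1 6)(3 5) * (2 6 5)(3 4) = (0 3 2 6)(1 5 4)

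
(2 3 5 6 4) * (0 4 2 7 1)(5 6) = (0 4 7 1)(2 3 6)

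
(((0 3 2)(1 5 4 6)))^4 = (0 3 2)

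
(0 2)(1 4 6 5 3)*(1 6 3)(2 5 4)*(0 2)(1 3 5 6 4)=(0 6 1)(3 4 5)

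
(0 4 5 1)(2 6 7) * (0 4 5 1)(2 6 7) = (0 5)(1 4)(2 7 6)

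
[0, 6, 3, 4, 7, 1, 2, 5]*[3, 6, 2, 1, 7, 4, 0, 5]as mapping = [0→3, 1→0, 2→1, 3→7, 4→5, 5→6, 6→2, 7→4]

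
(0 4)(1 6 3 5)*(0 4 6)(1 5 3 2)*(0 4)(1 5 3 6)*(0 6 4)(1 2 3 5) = (0 2 1)(3 4 6)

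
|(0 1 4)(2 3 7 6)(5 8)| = 12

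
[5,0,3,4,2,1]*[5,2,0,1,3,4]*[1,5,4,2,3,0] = [3,0,5,2,1,4]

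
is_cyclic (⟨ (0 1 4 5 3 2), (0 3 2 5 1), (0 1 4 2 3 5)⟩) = no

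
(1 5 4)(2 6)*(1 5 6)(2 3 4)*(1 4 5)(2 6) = (1 2 4)(3 5 6)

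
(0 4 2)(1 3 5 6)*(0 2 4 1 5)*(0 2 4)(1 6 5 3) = (0 6 3 2 4)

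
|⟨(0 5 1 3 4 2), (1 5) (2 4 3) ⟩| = 720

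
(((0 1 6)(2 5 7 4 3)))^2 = (0 6 1)(2 7 3 5 4)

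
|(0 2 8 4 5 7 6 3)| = 8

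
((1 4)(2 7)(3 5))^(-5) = (1 4)(2 7)(3 5)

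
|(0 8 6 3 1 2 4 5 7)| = 9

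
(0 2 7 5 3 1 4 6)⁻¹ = (0 6 4 1 3 5 7 2)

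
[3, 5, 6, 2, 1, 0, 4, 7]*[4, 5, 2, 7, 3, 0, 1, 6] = [7, 0, 1, 2, 5, 4, 3, 6]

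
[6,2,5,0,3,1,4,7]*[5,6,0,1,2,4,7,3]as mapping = [0→7,1→0,2→4,3→5,4→1,5→6,6→2,7→3]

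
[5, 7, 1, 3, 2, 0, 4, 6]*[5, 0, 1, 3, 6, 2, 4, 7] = [2, 7, 0, 3, 1, 5, 6, 4]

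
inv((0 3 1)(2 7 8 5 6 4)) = (0 1 3)(2 4 6 5 8 7)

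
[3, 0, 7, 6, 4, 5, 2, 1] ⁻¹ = [1, 7, 6, 0, 4, 5, 3, 2] 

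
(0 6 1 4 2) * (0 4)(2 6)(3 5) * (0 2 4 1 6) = (0 4)(1 2)(3 5)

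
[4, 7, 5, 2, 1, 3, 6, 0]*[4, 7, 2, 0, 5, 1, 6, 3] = [5, 3, 1, 2, 7, 0, 6, 4]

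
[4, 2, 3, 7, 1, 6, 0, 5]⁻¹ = [6, 4, 1, 2, 0, 7, 5, 3]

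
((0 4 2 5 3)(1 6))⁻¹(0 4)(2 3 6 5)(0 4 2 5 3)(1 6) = (0 1 3 5)(2 4)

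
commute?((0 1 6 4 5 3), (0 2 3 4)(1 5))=no:(0 1 6 4 5 3) * (0 2 3 4)(1 5)=(0 5 4 1 6)(2 3), (0 2 3 4)(1 5) * (0 1 6 4 5 3)=(0 2)(1 3 5 6 4)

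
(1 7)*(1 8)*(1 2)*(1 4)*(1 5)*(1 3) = (1 7 8 2 4 5 3)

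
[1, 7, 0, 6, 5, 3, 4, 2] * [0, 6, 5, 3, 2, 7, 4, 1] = [6, 1, 0, 4, 7, 3, 2, 5]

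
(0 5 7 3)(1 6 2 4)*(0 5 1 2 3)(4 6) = (0 1 4 2 6 3 5 7)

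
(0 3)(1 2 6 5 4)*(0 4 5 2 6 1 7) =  (0 3 4 7)(1 6 2)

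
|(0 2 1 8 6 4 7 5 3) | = 9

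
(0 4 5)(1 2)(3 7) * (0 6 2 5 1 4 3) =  (0 3 7)(1 5 6 2 4)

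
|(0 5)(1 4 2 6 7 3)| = 6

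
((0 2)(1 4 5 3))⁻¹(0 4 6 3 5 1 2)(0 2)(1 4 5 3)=(0 2 5 6 1 3 4)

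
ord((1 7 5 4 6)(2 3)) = 10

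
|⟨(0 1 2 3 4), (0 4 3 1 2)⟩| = 60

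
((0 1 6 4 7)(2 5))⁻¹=(0 7 4 6 1)(2 5)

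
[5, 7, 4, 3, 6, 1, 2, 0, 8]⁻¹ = [7, 5, 6, 3, 2, 0, 4, 1, 8]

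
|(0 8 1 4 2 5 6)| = 7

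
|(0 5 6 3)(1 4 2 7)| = 4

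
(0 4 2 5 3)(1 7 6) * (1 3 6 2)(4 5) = (0 5 6 3)(1 7 2 4)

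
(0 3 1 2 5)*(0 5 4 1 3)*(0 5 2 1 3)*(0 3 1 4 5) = (1 4)(2 5)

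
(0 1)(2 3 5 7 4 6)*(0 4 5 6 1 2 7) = (0 2 3 6 7 5)(1 4)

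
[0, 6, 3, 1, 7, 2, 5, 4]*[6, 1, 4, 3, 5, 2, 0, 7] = [6, 0, 3, 1, 7, 4, 2, 5]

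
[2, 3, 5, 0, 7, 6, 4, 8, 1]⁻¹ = [3, 8, 0, 1, 6, 2, 5, 4, 7]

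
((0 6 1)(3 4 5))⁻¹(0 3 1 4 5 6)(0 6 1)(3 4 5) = (0 5 3 1 6 4)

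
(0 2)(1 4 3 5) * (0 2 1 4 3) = (0 1 3 5 4)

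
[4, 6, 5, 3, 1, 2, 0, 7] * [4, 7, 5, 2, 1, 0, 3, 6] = [1, 3, 0, 2, 7, 5, 4, 6]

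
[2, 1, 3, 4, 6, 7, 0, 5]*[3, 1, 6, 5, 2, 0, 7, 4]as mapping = [0→6, 1→1, 2→5, 3→2, 4→7, 5→4, 6→3, 7→0]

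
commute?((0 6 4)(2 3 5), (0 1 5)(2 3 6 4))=no:(0 6 4)(2 3 5) * (0 1 5)(2 3 6 4)=(0 4 1 5 3)(2 6), (0 1 5)(2 3 6 4) * (0 6 4)(2 3 5)=(0 1 2 5 6)(3 4)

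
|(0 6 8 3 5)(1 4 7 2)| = 20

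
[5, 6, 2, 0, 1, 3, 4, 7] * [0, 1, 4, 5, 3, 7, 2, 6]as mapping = [0→7, 1→2, 2→4, 3→0, 4→1, 5→5, 6→3, 7→6]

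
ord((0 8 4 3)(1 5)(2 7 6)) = 12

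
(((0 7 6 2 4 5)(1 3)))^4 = (0 4 6)(2 7 5)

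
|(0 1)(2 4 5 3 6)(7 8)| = 10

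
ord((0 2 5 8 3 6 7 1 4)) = 9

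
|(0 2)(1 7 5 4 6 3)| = 6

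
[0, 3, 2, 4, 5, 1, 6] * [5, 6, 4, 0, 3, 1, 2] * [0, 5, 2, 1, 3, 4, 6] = [4, 0, 3, 1, 5, 6, 2]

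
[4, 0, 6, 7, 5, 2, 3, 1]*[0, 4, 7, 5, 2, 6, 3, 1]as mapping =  [0→2, 1→0, 2→3, 3→1, 4→6, 5→7, 6→5, 7→4]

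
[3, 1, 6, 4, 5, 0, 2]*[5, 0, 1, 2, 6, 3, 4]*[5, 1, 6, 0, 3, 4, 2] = [6, 5, 3, 2, 0, 4, 1]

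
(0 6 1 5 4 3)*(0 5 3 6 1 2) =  (0 1 3 5 4 6 2)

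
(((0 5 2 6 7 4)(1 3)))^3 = (0 6)(1 3)(2 4)(5 7)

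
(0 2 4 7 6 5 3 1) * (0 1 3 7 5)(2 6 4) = (0 6)(4 5 7)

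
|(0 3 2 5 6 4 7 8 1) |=9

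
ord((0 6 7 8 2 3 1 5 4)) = 9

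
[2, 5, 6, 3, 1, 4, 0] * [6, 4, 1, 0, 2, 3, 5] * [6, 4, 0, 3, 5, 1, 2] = [4, 3, 1, 6, 5, 0, 2]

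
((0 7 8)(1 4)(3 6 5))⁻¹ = (0 8 7)(1 4)(3 5 6)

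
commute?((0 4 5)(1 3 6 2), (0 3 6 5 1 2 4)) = no:(0 4 5)(1 3 6 2) * (0 3 6 5 1 2 4) = (1 6 4)(3 5), (0 3 6 5 1 2 4) * (0 4 5)(1 3 6 2) = (0 6)(2 5 3)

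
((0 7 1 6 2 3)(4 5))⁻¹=(0 3 2 6 1 7)(4 5)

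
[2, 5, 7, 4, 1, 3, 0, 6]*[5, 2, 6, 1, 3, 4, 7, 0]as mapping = [0→6, 1→4, 2→0, 3→3, 4→2, 5→1, 6→5, 7→7]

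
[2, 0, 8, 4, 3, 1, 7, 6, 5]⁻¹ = [1, 5, 0, 4, 3, 8, 7, 6, 2]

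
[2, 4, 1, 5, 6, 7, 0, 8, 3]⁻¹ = [6, 2, 0, 8, 1, 3, 4, 5, 7]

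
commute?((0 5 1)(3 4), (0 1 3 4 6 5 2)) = no:(0 5 1)(3 4)*(0 1 3 4 6 5 2) = (0 2)(3 6 5), (0 1 3 4 6 5 2)*(0 5 1)(3 4) = (1 4 6)(2 5)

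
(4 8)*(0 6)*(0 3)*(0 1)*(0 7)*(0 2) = (0 6 3 1 7 2)(4 8)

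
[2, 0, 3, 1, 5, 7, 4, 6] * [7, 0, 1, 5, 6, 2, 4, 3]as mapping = [0→1, 1→7, 2→5, 3→0, 4→2, 5→3, 6→6, 7→4]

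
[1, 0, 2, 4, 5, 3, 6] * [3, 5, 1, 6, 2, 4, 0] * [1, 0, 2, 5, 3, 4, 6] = [4, 5, 0, 2, 3, 6, 1]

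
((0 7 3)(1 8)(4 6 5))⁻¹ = (0 3 7)(1 8)(4 5 6)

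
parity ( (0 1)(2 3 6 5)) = even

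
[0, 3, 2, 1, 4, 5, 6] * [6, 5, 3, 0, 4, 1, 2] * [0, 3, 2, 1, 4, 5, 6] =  [6, 0, 1, 5, 4, 3, 2]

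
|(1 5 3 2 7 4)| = 6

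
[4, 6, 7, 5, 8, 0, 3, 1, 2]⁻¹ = [5, 7, 8, 6, 0, 3, 1, 2, 4]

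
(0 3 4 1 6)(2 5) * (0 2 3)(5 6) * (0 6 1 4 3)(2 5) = (0 6 5)(1 2)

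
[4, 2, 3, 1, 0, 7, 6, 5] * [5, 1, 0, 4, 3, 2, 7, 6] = [3, 0, 4, 1, 5, 6, 7, 2]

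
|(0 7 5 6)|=4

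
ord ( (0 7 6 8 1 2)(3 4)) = 6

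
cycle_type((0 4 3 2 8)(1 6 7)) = 3.5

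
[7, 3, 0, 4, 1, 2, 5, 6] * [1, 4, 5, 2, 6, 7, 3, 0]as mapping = [0→0, 1→2, 2→1, 3→6, 4→4, 5→5, 6→7, 7→3]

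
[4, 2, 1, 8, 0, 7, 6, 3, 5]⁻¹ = [4, 2, 1, 7, 0, 8, 6, 5, 3]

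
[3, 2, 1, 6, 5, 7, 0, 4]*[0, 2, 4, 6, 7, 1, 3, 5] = [6, 4, 2, 3, 1, 5, 0, 7]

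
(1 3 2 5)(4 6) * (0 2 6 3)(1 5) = (0 2 1)(3 6 4)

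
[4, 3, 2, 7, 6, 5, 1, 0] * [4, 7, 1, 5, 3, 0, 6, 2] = [3, 5, 1, 2, 6, 0, 7, 4]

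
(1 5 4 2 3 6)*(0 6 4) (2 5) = (0 6 1 2 3 4 5) 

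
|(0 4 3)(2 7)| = 6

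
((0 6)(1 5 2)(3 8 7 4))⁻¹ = (0 6)(1 2 5)(3 4 7 8)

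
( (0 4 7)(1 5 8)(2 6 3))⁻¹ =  (0 7 4)(1 8 5)(2 3 6)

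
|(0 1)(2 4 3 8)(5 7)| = 4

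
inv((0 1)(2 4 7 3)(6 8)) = (0 1)(2 3 7 4)(6 8)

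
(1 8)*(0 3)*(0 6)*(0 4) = (0 3 6 4)(1 8)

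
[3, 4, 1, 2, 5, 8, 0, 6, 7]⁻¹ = [6, 2, 3, 0, 1, 4, 7, 8, 5]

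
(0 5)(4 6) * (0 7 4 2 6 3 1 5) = (1 5 7 4 3)(2 6)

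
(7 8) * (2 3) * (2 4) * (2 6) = (2 3 4 6)(7 8)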